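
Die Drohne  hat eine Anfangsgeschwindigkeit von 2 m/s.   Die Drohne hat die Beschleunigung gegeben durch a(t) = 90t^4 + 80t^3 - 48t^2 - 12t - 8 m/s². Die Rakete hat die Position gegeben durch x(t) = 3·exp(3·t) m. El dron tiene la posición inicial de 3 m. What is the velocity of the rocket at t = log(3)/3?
We must differentiate our position equation x(t) = 3·exp(3·t) 1 time. Differentiating position, we get velocity: v(t) = 9·exp(3·t). From the given velocity equation v(t) = 9·exp(3·t), we substitute t = log(3)/3 to get v = 27.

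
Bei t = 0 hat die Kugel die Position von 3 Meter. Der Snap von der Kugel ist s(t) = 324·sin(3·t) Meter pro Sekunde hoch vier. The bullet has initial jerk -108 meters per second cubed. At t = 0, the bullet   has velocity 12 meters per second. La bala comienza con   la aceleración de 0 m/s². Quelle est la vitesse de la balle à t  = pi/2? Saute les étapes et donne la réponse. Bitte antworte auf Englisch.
At t = pi/2, v = 0.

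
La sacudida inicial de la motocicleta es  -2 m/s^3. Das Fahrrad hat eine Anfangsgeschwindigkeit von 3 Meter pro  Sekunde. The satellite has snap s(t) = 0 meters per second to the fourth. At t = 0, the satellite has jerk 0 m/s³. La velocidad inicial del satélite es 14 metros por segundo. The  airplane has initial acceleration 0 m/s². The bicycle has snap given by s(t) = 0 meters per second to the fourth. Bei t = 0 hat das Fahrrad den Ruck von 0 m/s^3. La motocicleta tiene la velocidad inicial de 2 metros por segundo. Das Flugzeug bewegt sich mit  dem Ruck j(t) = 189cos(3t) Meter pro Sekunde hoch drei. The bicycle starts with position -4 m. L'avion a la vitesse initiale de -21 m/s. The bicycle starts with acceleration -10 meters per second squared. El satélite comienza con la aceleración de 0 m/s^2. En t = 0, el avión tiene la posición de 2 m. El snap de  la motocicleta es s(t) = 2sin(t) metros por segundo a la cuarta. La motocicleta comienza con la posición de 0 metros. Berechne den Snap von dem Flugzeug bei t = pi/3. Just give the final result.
Der Snap bei t = pi/3 ist s = 0.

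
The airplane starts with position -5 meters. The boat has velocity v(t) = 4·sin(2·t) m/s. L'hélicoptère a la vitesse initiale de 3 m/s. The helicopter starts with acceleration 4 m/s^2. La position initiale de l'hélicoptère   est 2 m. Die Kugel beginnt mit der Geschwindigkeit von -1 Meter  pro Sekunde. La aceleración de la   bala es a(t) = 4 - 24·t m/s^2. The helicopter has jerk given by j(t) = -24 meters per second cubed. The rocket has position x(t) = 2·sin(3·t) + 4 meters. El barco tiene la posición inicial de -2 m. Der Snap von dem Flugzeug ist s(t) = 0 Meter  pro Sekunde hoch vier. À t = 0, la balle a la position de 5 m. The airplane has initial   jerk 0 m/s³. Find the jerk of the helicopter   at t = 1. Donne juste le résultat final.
The jerk at t = 1 is j = -24.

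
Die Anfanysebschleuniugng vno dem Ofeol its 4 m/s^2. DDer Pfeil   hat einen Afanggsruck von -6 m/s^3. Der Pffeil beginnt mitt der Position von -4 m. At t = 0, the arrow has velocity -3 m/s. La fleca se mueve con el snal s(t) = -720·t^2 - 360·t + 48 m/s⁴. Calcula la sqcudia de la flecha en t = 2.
Necesitamos integrar nuestra ecuación del snap s(t) = -720·t^2 - 360·t + 48 1 vez. Tomando ∫s(t)dt y aplicando j(0) = -6, encontramos j(t) = -240·t^3 - 180·t^2 + 48·t - 6. Usando j(t) = -240·t^3 - 180·t^2 + 48·t - 6 y sustituyendo t = 2, encontramos j = -2550.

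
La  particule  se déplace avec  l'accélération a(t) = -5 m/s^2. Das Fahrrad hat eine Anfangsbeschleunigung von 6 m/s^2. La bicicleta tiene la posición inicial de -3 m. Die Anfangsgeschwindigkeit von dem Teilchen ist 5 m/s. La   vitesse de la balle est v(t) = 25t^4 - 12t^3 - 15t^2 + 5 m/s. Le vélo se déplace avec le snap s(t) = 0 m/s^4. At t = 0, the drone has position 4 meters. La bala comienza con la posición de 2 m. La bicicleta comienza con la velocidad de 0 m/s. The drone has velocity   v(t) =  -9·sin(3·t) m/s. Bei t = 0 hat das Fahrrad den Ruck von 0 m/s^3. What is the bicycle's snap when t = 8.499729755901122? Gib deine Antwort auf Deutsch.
Mit s(t) = 0 und Einsetzen von t = 8.499729755901122, finden wir s = 0.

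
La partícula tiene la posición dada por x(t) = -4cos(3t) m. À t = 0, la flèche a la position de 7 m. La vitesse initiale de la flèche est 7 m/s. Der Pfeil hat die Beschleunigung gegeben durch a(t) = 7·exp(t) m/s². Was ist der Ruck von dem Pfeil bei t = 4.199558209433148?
Wir müssen unsere Gleichung für die Beschleunigung a(t) = 7·exp(t) 1-mal ableiten. Durch Ableiten von der Beschleunigung erhalten wir den Ruck: j(t) = 7·exp(t). Mit j(t) = 7·exp(t) und Einsetzen von t = 4.199558209433148, finden wir j = 466.598133091003.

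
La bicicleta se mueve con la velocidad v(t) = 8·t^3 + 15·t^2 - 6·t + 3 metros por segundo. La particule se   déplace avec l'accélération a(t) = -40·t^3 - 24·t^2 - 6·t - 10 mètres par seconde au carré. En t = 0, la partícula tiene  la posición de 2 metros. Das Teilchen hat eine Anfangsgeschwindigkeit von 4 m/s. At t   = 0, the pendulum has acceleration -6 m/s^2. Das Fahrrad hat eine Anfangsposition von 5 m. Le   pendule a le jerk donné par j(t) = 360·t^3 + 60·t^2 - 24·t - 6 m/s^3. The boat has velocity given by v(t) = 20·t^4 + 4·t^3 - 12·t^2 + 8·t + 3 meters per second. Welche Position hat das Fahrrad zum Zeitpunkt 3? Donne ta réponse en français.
Pour résoudre ceci, nous devons prendre 1 intégrale de notre équation de la vitesse v(t) = 8·t^3 + 15·t^2 - 6·t + 3. La primitive de la vitesse, avec x(0) = 5, donne la position: x(t) = 2·t^4 + 5·t^3 - 3·t^2 + 3·t + 5. De l'équation de la position x(t) = 2·t^4 + 5·t^3 - 3·t^2 + 3·t + 5, nous substituons t = 3 pour obtenir x = 284.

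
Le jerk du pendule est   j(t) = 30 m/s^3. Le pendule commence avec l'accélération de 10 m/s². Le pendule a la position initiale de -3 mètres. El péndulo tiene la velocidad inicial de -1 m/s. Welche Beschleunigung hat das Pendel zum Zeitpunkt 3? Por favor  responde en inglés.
To solve this, we need to take 1 antiderivative of our jerk equation j(t) = 30. Finding the antiderivative of j(t) and using a(0) = 10: a(t) = 30·t + 10. We have acceleration a(t) = 30·t + 10. Substituting t = 3: a(3) = 100.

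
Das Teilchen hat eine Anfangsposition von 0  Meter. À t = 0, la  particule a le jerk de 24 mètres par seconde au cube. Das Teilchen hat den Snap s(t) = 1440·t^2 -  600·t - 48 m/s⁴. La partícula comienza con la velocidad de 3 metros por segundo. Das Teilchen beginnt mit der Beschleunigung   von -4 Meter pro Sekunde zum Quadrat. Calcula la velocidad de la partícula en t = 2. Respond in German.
Ausgehend von dem Snap s(t) = 1440·t^2 - 600·t - 48, nehmen wir 3 Integrale. Mit ∫s(t)dt und Anwendung von j(0) = 24, finden wir j(t) = 480·t^3 - 300·t^2 - 48·t + 24. Das Integral von dem Ruck ist die Beschleunigung. Mit a(0) = -4 erhalten wir a(t) = 120·t^4 - 100·t^3 - 24·t^2 + 24·t - 4. Mit ∫a(t)dt und Anwendung von v(0) = 3, finden wir v(t) = 24·t^5 - 25·t^4 - 8·t^3 + 12·t^2 - 4·t + 3. Mit v(t) = 24·t^5 - 25·t^4 - 8·t^3 + 12·t^2 - 4·t + 3 und Einsetzen von t = 2, finden wir v = 347.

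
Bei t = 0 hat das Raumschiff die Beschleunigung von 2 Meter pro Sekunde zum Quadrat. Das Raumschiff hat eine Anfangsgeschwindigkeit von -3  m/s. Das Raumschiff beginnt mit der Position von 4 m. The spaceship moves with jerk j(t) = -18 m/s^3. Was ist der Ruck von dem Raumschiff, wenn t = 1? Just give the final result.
j(1) = -18.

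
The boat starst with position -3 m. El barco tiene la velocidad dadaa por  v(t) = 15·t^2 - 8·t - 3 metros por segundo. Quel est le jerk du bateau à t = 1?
En partant de la vitesse v(t) = 15·t^2 - 8·t - 3, nous prenons 2 dérivées. La dérivée de la vitesse donne l'accélération: a(t) = 30·t - 8. En prenant d/dt de a(t), nous trouvons j(t) = 30. En utilisant j(t) = 30 et en substituant t = 1, nous trouvons j = 30.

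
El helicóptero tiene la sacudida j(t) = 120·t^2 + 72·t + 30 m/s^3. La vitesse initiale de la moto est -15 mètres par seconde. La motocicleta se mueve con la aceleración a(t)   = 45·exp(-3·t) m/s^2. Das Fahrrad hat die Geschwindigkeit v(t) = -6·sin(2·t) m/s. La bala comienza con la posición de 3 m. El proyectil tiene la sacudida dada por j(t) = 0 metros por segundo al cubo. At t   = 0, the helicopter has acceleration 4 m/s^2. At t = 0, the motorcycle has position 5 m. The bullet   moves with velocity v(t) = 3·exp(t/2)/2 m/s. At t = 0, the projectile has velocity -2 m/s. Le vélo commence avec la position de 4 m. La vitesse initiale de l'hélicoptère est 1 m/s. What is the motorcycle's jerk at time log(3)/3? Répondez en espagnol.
Partiendo de la aceleración a(t) = 45·exp(-3·t), tomamos 1 derivada. Tomando d/dt de a(t), encontramos j(t) = -135·exp(-3·t). De la ecuación de la sacudida j(t) = -135·exp(-3·t), sustituimos t = log(3)/3 para obtener j = -45.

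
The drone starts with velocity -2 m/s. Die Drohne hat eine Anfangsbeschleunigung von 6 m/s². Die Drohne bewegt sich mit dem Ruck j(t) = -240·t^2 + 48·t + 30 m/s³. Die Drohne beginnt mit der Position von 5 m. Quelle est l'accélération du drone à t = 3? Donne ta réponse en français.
Pour résoudre ceci, nous devons prendre 1 intégrale de notre équation du jerk j(t) = -240·t^2 + 48·t + 30. La primitive du jerk, avec a(0) = 6, donne l'accélération: a(t) = -80·t^3 + 24·t^2 + 30·t + 6. De l'équation de l'accélération a(t) = -80·t^3 + 24·t^2 + 30·t + 6, nous substituons t = 3 pour obtenir a = -1848.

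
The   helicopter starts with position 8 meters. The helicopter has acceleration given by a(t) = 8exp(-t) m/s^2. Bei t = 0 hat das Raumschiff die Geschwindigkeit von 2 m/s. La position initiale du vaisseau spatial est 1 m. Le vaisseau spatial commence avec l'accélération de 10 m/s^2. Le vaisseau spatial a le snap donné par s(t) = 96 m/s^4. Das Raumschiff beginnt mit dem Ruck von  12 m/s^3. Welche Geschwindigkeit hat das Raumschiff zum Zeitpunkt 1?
Ausgehend von dem Snap s(t) = 96, nehmen wir 3 Integrale. Durch Integration von dem Snap und Verwendung der Anfangsbedingung j(0) = 12, erhalten wir j(t) = 96·t + 12. Das Integral von dem Ruck ist die Beschleunigung. Mit a(0) = 10 erhalten wir a(t) = 48·t^2 + 12·t + 10. Durch Integration von der Beschleunigung und Verwendung der Anfangsbedingung v(0) = 2, erhalten wir v(t) = 16·t^3 + 6·t^2 + 10·t + 2. Wir haben die Geschwindigkeit v(t) = 16·t^3 + 6·t^2 + 10·t + 2. Durch Einsetzen von t = 1: v(1) = 34.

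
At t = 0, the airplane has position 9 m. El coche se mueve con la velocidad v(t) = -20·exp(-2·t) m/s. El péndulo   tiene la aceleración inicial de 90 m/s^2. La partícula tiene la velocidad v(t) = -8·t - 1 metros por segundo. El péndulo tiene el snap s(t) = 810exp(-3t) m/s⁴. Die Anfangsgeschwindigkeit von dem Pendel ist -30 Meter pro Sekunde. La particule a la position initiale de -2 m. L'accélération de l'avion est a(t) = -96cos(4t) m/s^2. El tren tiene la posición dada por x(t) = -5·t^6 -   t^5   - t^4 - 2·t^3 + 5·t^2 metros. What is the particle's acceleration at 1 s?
We must differentiate our velocity equation v(t) = -8·t - 1 1 time. The derivative of velocity gives acceleration: a(t) = -8. From the given acceleration equation a(t) = -8, we substitute t = 1 to get a = -8.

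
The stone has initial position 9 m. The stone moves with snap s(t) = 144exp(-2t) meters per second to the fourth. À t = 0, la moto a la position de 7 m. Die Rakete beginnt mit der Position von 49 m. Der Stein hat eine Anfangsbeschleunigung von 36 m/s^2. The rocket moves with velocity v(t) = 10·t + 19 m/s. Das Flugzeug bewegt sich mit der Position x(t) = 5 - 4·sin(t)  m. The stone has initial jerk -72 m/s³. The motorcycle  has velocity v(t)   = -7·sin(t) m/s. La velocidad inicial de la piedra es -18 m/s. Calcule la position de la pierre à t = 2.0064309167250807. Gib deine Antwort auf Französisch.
Nous devons trouver l'intégrale de notre équation du snap s(t) = 144·exp(-2·t) 4 fois. La primitive du snap est le jerk. En utilisant j(0) = -72, nous obtenons j(t) = -72·exp(-2·t). En prenant ∫j(t)dt et en appliquant a(0) = 36, nous trouvons a(t) = 36·exp(-2·t). En prenant ∫a(t)dt et en appliquant v(0) = -18, nous trouvons v(t) = -18·exp(-2·t). En prenant ∫v(t)dt et en appliquant x(0) = 9, nous trouvons x(t) = 9·exp(-2·t). De l'équation de la position x(t) = 9·exp(-2·t), nous substituons t = 2.0064309167250807 pour obtenir x = 0.162734171994331.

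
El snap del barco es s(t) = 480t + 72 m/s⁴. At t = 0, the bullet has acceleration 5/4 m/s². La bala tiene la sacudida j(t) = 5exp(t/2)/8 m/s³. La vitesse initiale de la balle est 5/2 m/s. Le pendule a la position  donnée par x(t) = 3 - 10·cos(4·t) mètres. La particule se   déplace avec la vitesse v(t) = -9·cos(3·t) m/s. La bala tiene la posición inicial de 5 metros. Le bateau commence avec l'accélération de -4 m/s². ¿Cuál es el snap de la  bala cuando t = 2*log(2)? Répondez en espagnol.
Partiendo de la sacudida j(t) = 5·exp(t/2)/8, tomamos 1 derivada. Tomando d/dt de j(t), encontramos s(t) = 5·exp(t/2)/16. De la ecuación del snap s(t) = 5·exp(t/2)/16, sustituimos t = 2*log(2) para obtener s = 5/8.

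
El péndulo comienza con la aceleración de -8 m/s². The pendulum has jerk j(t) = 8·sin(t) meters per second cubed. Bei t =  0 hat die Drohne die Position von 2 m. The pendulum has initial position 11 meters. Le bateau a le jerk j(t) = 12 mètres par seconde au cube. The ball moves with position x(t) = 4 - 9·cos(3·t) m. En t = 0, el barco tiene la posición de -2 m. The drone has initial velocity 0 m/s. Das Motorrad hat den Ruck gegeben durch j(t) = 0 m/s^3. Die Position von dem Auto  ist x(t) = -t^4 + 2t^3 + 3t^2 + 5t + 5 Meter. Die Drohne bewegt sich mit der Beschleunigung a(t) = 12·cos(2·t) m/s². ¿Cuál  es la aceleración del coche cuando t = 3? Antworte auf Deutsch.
Wir müssen unsere Gleichung für die Position x(t) = -t^4 + 2·t^3 + 3·t^2 + 5·t + 5 2-mal ableiten. Mit d/dt von x(t) finden wir v(t) = -4·t^3 + 6·t^2 + 6·t + 5. Die Ableitung von der Geschwindigkeit ergibt die Beschleunigung: a(t) = -12·t^2 + 12·t + 6. Aus der Gleichung für die Beschleunigung a(t) = -12·t^2 + 12·t + 6, setzen wir t = 3 ein und erhalten a = -66.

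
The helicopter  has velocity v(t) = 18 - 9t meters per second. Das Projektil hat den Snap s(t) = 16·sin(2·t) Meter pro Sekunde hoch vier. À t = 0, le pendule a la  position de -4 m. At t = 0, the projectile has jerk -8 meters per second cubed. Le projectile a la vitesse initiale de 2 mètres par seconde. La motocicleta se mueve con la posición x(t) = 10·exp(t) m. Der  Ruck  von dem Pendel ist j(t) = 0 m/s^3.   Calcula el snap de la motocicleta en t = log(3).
Debemos derivar nuestra ecuación de la posición x(t) = 10·exp(t) 4 veces. Derivando la posición, obtenemos la velocidad: v(t) = 10·exp(t). Tomando d/dt de v(t), encontramos a(t) = 10·exp(t). La derivada de la aceleración da la sacudida: j(t) = 10·exp(t). Tomando d/dt de j(t), encontramos s(t) = 10·exp(t). Tenemos el snap s(t) = 10·exp(t). Sustituyendo t = log(3): s(log(3)) = 30.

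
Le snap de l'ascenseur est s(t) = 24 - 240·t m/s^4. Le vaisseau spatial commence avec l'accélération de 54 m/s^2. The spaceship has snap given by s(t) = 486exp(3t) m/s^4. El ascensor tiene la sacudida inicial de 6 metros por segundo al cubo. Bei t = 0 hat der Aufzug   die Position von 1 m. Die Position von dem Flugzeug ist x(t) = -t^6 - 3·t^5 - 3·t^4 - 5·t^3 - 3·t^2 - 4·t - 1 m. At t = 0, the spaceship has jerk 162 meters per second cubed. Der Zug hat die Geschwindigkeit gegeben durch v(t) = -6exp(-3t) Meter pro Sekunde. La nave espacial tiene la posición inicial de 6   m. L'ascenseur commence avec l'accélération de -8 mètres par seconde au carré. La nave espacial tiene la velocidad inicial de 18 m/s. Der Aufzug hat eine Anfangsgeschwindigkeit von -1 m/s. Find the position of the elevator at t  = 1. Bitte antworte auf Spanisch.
Debemos encontrar la integral de nuestra ecuación del snap s(t) = 24 - 240·t 4 veces. La integral del snap, con j(0) = 6, da la sacudida: j(t) = -120·t^2 + 24·t + 6. La antiderivada de la sacudida es la aceleración. Usando a(0) = -8, obtenemos a(t) = -40·t^3 + 12·t^2 + 6·t - 8. La antiderivada de la aceleración es la velocidad. Usando v(0) = -1, obtenemos v(t) = -10·t^4 + 4·t^3 + 3·t^2 - 8·t - 1. Integrando la velocidad y usando la condición inicial x(0) = 1, obtenemos x(t) = -2·t^5 + t^4 + t^3 - 4·t^2 - t + 1. Usando x(t) = -2·t^5 + t^4 + t^3 - 4·t^2 - t + 1 y sustituyendo t = 1, encontramos x = -4.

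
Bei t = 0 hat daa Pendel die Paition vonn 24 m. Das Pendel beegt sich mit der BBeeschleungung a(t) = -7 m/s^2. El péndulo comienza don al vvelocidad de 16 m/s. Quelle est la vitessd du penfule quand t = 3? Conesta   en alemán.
Ausgehend von der Beschleunigung a(t) = -7, nehmen wir 1 Stammfunktion. Die Stammfunktion von der Beschleunigung ist die Geschwindigkeit. Mit v(0) = 16 erhalten wir v(t) = 16 - 7·t. Wir haben die Geschwindigkeit v(t) = 16 - 7·t. Durch Einsetzen von t = 3: v(3) = -5.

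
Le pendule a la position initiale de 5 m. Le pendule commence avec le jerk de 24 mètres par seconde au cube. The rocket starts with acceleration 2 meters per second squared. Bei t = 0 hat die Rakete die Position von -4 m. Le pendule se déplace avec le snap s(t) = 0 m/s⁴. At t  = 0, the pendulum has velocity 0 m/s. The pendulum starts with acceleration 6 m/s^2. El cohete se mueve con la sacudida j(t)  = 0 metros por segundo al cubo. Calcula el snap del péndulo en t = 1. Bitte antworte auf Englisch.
We have snap s(t) = 0. Substituting t = 1: s(1) = 0.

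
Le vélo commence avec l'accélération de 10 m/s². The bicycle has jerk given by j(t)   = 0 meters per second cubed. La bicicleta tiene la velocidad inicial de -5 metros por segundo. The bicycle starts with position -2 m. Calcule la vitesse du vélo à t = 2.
En partant du jerk j(t) = 0, nous prenons 2 primitives. L'intégrale du jerk, avec a(0) = 10, donne l'accélération: a(t) = 10. La primitive de l'accélération, avec v(0) = -5, donne la vitesse: v(t) = 10·t - 5. De l'équation de la vitesse v(t) = 10·t - 5, nous substituons t = 2 pour obtenir v = 15.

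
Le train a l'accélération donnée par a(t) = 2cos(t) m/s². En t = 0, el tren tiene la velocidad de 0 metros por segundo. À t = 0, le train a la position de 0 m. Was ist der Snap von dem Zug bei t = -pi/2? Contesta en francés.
En partant de l'accélération a(t) = 2·cos(t), nous prenons 2 dérivées. La dérivée de l'accélération donne le jerk: j(t) = -2·sin(t). En dérivant le jerk, nous obtenons le snap: s(t) = -2·cos(t). Nous avons le snap s(t) = -2·cos(t). En substituant t = -pi/2: s(-pi/2) = 0.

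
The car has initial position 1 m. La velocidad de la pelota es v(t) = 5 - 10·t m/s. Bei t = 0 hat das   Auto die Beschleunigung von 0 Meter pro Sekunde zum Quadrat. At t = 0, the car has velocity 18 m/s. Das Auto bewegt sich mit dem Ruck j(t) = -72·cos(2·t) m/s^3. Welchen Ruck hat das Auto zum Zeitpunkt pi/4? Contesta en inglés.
We have jerk j(t) = -72·cos(2·t). Substituting t = pi/4: j(pi/4) = 0.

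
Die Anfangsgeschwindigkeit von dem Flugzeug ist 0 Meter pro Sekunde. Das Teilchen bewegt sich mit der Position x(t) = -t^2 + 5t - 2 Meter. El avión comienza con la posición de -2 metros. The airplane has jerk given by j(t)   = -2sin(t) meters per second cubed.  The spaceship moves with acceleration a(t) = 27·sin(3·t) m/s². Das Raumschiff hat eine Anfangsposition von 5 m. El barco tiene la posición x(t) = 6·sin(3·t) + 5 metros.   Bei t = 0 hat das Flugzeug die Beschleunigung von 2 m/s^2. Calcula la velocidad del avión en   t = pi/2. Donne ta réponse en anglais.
Starting from jerk j(t) = -2·sin(t), we take 2 antiderivatives. The antiderivative of jerk is acceleration. Using a(0) = 2, we get a(t) = 2·cos(t). The integral of acceleration is velocity. Using v(0) = 0, we get v(t) = 2·sin(t). Using v(t) = 2·sin(t) and substituting t = pi/2, we find v = 2.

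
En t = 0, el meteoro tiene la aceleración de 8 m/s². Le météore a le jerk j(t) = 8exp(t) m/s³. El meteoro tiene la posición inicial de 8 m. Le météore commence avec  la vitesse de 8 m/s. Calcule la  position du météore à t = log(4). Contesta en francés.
Nous devons trouver la primitive de notre équation du jerk j(t) = 8·exp(t) 3 fois. L'intégrale du jerk, avec a(0) = 8, donne l'accélération: a(t) = 8·exp(t). L'intégrale de l'accélération est la vitesse. En utilisant v(0) = 8, nous obtenons v(t) = 8·exp(t). La primitive de la vitesse, avec x(0) = 8, donne la position: x(t) = 8·exp(t). Nous avons la position x(t) = 8·exp(t). En substituant t = log(4): x(log(4)) = 32.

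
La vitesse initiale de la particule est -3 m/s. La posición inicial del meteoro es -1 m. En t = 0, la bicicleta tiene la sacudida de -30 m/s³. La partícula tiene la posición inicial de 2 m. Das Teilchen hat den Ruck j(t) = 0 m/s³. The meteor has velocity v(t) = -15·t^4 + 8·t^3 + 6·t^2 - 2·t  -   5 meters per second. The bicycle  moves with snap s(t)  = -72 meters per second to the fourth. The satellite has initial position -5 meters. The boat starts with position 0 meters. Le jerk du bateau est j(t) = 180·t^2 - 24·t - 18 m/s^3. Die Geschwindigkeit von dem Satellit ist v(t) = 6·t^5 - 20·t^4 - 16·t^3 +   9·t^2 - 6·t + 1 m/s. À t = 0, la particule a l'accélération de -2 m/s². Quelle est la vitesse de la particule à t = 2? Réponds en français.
En partant du jerk j(t) = 0, nous prenons 2 primitives. L'intégrale du jerk, avec a(0) = -2, donne l'accélération: a(t) = -2. En intégrant l'accélération et en utilisant la condition initiale v(0) = -3, nous obtenons v(t) = -2·t - 3. De l'équation de la vitesse v(t) = -2·t - 3, nous substituons t = 2 pour obtenir v = -7.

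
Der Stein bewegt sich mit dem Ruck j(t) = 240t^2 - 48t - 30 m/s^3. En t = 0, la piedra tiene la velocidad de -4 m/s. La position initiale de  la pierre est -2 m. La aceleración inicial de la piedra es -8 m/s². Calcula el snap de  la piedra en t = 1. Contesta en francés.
Nous devons dériver notre équation du jerk j(t) = 240·t^2 - 48·t - 30 1 fois. En dérivant le jerk, nous obtenons le snap: s(t) = 480·t - 48. De l'équation du snap s(t) = 480·t - 48, nous substituons t = 1 pour obtenir s = 432.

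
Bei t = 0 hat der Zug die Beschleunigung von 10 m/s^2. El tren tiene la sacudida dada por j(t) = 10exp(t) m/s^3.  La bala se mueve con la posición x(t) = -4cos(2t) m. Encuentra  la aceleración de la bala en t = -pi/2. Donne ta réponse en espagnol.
Debemos derivar nuestra ecuación de la posición x(t) = -4·cos(2·t) 2 veces. Tomando d/dt de x(t), encontramos v(t) = 8·sin(2·t). La derivada de la velocidad da la aceleración: a(t) = 16·cos(2·t). De la ecuación de la aceleración a(t) = 16·cos(2·t), sustituimos t = -pi/2 para obtener a = -16.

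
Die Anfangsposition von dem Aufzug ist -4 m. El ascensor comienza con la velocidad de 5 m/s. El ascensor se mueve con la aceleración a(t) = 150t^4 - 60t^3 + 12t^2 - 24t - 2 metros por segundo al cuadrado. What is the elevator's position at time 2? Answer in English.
Starting from acceleration a(t) = 150·t^4 - 60·t^3 + 12·t^2 - 24·t - 2, we take 2 integrals. Finding the integral of a(t) and using v(0) = 5: v(t) = 30·t^5 - 15·t^4 + 4·t^3 - 12·t^2 - 2·t + 5. Finding the integral of v(t) and using x(0) = -4: x(t) = 5·t^6 - 3·t^5 + t^4 - 4·t^3 - t^2 + 5·t - 4. Using x(t) = 5·t^6 - 3·t^5 + t^4 - 4·t^3 - t^2 + 5·t - 4 and substituting t = 2, we find x = 210.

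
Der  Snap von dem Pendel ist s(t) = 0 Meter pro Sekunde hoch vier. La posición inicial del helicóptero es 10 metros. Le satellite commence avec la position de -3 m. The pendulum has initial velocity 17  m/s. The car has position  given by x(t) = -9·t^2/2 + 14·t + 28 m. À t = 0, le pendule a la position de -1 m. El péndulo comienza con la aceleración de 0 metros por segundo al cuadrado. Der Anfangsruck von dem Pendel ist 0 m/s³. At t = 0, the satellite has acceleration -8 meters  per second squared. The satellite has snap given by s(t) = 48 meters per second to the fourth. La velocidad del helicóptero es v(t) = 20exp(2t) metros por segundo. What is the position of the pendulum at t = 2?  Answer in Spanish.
Partiendo del snap s(t) = 0, tomamos 4 antiderivadas. Integrando el snap y usando la condición inicial j(0) = 0, obtenemos j(t) = 0. Integrando la sacudida y usando la condición inicial a(0) = 0, obtenemos a(t) = 0. La integral de la aceleración, con v(0) = 17, da la velocidad: v(t) = 17. Integrando la velocidad y usando la condición inicial x(0) = -1, obtenemos x(t) = 17·t - 1. Tenemos la posición x(t) = 17·t - 1. Sustituyendo t = 2: x(2) = 33.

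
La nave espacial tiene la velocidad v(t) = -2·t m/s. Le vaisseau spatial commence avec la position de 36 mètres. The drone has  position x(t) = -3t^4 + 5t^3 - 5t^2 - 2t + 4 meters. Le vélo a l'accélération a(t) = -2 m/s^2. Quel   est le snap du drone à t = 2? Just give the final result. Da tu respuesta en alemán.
Die Antwort ist -72.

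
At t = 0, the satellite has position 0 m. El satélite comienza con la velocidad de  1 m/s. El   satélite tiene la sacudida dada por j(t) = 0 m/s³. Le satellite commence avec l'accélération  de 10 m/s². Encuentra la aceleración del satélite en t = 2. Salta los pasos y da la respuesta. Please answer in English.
a(2) = 10.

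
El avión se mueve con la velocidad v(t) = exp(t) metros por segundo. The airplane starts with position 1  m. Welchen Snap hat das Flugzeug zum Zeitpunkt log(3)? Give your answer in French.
Nous devons dériver notre équation de la vitesse v(t) = exp(t) 3 fois. La dérivée de la vitesse donne l'accélération: a(t) = exp(t). En dérivant l'accélération, nous obtenons le jerk: j(t) = exp(t). La dérivée du jerk donne le snap: s(t) = exp(t). De l'équation du snap s(t) = exp(t), nous substituons t = log(3) pour obtenir s = 3.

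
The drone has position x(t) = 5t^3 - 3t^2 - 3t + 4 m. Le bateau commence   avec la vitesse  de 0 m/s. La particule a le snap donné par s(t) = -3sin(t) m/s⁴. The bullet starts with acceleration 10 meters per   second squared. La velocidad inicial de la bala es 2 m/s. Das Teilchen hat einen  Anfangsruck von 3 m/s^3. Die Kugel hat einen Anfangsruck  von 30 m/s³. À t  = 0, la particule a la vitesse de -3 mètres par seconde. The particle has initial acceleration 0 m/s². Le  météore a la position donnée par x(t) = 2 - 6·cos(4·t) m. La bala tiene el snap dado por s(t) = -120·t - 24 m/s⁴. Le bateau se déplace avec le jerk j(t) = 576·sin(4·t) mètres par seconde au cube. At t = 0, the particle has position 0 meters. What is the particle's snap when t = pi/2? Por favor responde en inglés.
Using s(t) = -3·sin(t) and substituting t = pi/2, we find s = -3.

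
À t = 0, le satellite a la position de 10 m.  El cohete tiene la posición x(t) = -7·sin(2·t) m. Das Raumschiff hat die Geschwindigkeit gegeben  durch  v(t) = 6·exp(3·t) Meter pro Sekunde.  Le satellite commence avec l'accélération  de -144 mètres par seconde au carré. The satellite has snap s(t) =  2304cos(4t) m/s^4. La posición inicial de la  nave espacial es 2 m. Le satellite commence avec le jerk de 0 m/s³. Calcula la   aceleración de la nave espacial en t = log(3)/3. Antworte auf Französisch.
En partant de la vitesse v(t) = 6·exp(3·t), nous prenons 1 dérivée. En prenant d/dt de v(t), nous trouvons a(t) = 18·exp(3·t). En utilisant a(t) = 18·exp(3·t) et en substituant t = log(3)/3, nous trouvons a = 54.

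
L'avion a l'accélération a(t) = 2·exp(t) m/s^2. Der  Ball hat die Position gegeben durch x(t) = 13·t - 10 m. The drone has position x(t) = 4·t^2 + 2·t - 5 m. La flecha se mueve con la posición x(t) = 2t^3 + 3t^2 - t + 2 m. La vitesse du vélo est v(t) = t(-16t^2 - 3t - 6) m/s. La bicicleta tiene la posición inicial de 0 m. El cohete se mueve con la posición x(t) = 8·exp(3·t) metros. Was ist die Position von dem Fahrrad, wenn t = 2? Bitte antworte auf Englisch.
We need to integrate our velocity equation v(t) = t·(-16·t^2 - 3·t - 6) 1 time. The integral of velocity, with x(0) = 0, gives position: x(t) = -4·t^4 - t^3 - 3·t^2. From the given position equation x(t) = -4·t^4 - t^3 - 3·t^2, we substitute t = 2 to get x = -84.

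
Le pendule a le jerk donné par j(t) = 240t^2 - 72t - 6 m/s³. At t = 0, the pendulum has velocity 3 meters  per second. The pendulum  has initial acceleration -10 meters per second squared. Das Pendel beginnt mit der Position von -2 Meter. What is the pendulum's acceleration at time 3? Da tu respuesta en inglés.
Starting from jerk j(t) = 240·t^2 - 72·t - 6, we take 1 antiderivative. The antiderivative of jerk, with a(0) = -10, gives acceleration: a(t) = 80·t^3 - 36·t^2 - 6·t - 10. We have acceleration a(t) = 80·t^3 - 36·t^2 - 6·t - 10. Substituting t = 3: a(3) = 1808.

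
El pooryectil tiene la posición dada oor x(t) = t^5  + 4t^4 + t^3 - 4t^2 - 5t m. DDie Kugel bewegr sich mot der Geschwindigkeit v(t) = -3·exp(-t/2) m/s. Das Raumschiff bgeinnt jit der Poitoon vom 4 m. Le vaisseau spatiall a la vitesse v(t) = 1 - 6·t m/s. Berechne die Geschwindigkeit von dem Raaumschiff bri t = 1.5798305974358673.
Aus der Gleichung für die Geschwindigkeit v(t) = 1 - 6·t, setzen wir t = 1.5798305974358673 ein und erhalten v = -8.47898358461520.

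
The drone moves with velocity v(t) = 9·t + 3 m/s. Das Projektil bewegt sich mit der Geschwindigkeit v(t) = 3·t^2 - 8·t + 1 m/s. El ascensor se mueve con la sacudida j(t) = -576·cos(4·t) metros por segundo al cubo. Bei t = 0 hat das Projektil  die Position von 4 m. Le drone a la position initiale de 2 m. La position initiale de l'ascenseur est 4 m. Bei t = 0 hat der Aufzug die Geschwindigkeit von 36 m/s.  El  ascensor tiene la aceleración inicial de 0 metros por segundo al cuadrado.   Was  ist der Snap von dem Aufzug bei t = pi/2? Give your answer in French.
Pour résoudre ceci, nous devons prendre 1 dérivée de notre équation du jerk j(t) = -576·cos(4·t). En dérivant le jerk, nous obtenons le snap: s(t) = 2304·sin(4·t). De l'équation du snap s(t) = 2304·sin(4·t), nous substituons t = pi/2 pour obtenir s = 0.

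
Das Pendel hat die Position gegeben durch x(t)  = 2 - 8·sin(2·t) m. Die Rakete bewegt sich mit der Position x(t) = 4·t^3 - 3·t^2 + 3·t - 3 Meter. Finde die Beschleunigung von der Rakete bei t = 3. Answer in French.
Nous devons dériver notre équation de la position x(t) = 4·t^3 - 3·t^2 + 3·t - 3 2 fois. En dérivant la position, nous obtenons la vitesse: v(t) = 12·t^2 - 6·t + 3. La dérivée de la vitesse donne l'accélération: a(t) = 24·t - 6. En utilisant a(t) = 24·t - 6 et en substituant t = 3, nous trouvons a = 66.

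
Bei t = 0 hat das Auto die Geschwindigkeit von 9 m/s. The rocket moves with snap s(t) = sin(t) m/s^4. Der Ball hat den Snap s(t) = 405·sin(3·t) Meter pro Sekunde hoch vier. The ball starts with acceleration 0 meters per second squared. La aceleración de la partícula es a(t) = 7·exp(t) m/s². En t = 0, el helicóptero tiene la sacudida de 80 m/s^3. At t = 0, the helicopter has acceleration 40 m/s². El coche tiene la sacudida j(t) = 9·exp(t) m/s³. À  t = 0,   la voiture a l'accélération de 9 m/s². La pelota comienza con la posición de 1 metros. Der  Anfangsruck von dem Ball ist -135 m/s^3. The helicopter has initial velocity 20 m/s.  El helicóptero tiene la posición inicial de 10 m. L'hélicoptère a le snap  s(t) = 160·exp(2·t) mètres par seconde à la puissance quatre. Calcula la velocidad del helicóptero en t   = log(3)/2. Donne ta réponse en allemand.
Um dies zu lösen, müssen wir 3 Integrale unserer Gleichung für den Snap s(t) = 160·exp(2·t) finden. Durch Integration von dem Snap und Verwendung der Anfangsbedingung j(0) = 80, erhalten wir j(t) = 80·exp(2·t). Durch Integration von dem Ruck und Verwendung der Anfangsbedingung a(0) = 40, erhalten wir a(t) = 40·exp(2·t). Die Stammfunktion von der Beschleunigung, mit v(0) = 20, ergibt die Geschwindigkeit: v(t) = 20·exp(2·t). Aus der Gleichung für die Geschwindigkeit v(t) = 20·exp(2·t), setzen wir t = log(3)/2 ein und erhalten v = 60.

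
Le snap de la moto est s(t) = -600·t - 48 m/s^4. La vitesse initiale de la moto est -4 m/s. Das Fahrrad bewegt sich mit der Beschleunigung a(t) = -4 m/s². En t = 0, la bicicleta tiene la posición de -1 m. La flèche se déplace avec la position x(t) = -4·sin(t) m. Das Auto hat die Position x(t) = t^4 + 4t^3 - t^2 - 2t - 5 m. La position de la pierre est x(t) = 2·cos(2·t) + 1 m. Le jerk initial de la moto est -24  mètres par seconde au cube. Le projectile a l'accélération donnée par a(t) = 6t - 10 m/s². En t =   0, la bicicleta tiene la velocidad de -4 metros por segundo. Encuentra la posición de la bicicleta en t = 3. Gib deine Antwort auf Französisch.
Nous devons intégrer notre équation de l'accélération a(t) = -4 2 fois. En intégrant l'accélération et en utilisant la condition initiale v(0) = -4, nous obtenons v(t) = -4·t - 4. La primitive de la vitesse est la position. En utilisant x(0) = -1, nous obtenons x(t) = -2·t^2 - 4·t - 1. En utilisant x(t) = -2·t^2 - 4·t - 1 et en substituant t = 3, nous trouvons x = -31.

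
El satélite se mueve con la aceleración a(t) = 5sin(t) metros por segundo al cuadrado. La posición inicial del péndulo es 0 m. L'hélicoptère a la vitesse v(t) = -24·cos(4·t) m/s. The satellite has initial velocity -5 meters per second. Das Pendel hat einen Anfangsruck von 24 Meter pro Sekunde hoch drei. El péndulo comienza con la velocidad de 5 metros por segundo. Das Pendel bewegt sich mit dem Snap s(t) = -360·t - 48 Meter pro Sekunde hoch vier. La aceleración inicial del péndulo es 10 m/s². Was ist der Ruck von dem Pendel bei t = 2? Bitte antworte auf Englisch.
Starting from snap s(t) = -360·t - 48, we take 1 antiderivative. Finding the antiderivative of s(t) and using j(0) = 24: j(t) = -180·t^2 - 48·t + 24. Using j(t) = -180·t^2 - 48·t + 24 and substituting t = 2, we find j = -792.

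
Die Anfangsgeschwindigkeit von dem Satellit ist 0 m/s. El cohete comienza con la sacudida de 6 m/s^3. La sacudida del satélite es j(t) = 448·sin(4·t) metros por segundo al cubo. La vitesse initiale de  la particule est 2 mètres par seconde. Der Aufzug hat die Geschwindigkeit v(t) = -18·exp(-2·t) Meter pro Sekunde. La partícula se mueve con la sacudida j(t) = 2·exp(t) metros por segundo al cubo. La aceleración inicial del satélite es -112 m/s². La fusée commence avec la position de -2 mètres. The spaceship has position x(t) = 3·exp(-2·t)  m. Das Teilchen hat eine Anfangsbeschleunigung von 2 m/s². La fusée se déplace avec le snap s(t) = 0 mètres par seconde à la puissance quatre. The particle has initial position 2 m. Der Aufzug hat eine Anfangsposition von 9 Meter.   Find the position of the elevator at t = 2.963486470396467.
We must find the antiderivative of our velocity equation v(t) = -18·exp(-2·t) 1 time. Taking ∫v(t)dt and applying x(0) = 9, we find x(t) = 9·exp(-2·t). Using x(t) = 9·exp(-2·t) and substituting t = 2.963486470396467, we find x = 0.0239988740706710.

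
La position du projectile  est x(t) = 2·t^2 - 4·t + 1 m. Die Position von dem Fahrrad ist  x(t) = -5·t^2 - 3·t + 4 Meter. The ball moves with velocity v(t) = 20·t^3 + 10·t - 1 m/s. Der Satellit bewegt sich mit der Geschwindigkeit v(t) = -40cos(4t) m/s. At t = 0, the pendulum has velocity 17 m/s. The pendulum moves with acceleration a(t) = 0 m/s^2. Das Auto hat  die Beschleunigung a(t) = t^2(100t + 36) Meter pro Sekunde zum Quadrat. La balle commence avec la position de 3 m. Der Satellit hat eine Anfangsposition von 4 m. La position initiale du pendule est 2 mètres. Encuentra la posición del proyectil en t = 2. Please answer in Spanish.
Tenemos la posición x(t) = 2·t^2 - 4·t + 1. Sustituyendo t = 2: x(2) = 1.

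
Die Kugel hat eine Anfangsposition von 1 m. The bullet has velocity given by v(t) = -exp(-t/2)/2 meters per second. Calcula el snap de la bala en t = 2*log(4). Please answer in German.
Um dies zu lösen, müssen wir 3 Ableitungen unserer Gleichung für die Geschwindigkeit v(t) = -exp(-t/2)/2 nehmen. Die Ableitung von der Geschwindigkeit ergibt die Beschleunigung: a(t) = exp(-t/2)/4. Durch Ableiten von der Beschleunigung erhalten wir den Ruck: j(t) = -exp(-t/2)/8. Die Ableitung von dem Ruck ergibt den Snap: s(t) = exp(-t/2)/16. Wir haben den Snap s(t) = exp(-t/2)/16. Durch Einsetzen von t = 2*log(4): s(2*log(4)) = 1/64.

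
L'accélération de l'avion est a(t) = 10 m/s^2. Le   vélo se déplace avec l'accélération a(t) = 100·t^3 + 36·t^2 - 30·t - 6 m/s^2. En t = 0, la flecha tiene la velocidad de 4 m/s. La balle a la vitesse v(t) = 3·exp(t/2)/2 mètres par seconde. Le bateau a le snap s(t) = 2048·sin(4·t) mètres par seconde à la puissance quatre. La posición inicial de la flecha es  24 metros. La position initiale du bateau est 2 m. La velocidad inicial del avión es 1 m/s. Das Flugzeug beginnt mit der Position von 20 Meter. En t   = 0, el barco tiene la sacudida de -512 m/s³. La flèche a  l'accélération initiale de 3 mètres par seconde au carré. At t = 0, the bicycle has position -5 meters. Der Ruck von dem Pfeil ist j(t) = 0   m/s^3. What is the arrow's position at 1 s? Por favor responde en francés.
Nous devons trouver l'intégrale de notre équation du jerk j(t) = 0 3 fois. La primitive du jerk est l'accélération. En utilisant a(0) = 3, nous obtenons a(t) = 3. La primitive de l'accélération est la vitesse. En utilisant v(0) = 4, nous obtenons v(t) = 3·t + 4. La primitive de la vitesse, avec x(0) = 24, donne la position: x(t) = 3·t^2/2 + 4·t + 24. Nous avons la position x(t) = 3·t^2/2 + 4·t + 24. En substituant t = 1: x(1) = 59/2.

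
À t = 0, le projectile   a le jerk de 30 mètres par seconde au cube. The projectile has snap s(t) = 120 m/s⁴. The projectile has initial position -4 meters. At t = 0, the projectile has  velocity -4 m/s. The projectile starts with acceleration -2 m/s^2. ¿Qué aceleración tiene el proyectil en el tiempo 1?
Necesitamos integrar nuestra ecuación del snap s(t) = 120 2 veces. La antiderivada del snap es la sacudida. Usando j(0) = 30, obtenemos j(t) = 120·t + 30. La integral de la sacudida es la aceleración. Usando a(0) = -2, obtenemos a(t) = 60·t^2 + 30·t - 2. De la ecuación de la aceleración a(t) = 60·t^2 + 30·t - 2, sustituimos t = 1 para obtener a = 88.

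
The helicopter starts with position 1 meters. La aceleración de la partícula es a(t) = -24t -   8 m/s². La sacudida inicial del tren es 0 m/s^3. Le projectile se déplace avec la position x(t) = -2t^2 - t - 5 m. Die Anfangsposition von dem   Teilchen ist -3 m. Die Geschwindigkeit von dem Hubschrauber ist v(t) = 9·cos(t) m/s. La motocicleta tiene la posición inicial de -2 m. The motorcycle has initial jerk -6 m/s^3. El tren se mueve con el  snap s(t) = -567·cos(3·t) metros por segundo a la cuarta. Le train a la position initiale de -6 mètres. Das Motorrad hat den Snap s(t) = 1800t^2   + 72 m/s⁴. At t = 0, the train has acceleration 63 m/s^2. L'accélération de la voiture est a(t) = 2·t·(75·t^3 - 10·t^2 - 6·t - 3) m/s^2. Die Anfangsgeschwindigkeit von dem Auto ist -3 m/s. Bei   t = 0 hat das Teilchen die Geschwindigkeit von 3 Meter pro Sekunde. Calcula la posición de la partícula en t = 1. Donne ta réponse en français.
Nous devons trouver la primitive de notre équation de l'accélération a(t) = -24·t - 8 2 fois. En intégrant l'accélération et en utilisant la condition initiale v(0) = 3, nous obtenons v(t) = -12·t^2 - 8·t + 3. La primitive de la vitesse est la position. En utilisant x(0) = -3, nous obtenons x(t) = -4·t^3 - 4·t^2 + 3·t - 3. En utilisant x(t) = -4·t^3 - 4·t^2 + 3·t - 3 et en substituant t = 1, nous trouvons x = -8.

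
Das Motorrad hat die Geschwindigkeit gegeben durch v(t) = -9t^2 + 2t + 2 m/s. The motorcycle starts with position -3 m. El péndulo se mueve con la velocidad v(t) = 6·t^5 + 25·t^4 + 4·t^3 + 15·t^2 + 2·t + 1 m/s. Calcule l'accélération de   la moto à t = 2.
En partant de la vitesse v(t) = -9·t^2 + 2·t + 2, nous prenons 1 dérivée. En dérivant la vitesse, nous obtenons l'accélération: a(t) = 2 - 18·t. De l'équation de l'accélération a(t) = 2 - 18·t, nous substituons t = 2 pour obtenir a = -34.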